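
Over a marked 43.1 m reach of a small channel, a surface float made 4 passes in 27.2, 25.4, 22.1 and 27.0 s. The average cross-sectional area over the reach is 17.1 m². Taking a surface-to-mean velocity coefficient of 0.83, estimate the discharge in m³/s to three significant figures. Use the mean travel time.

t̄ = (27.2 + 25.4 + 22.1 + 27.0) / 4 = 25.425 s
v_surface = L / t̄ = 43.1 / 25.425 = 1.695 m/s
v_mean = 0.83 × 1.695 = 1.407 m/s
Q = A × v_mean = 17.1 × 1.407 = 24.06 m³/s

24.1 m³/s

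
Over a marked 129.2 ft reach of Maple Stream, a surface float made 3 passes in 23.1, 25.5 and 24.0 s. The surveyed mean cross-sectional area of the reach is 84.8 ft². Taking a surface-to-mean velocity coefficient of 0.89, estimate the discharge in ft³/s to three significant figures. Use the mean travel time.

403 ft³/s

t̄ = (23.1 + 25.5 + 24.0) / 3 = 24.2 s
v_surface = L / t̄ = 129.2 / 24.2 = 5.339 ft/s
v_mean = 0.89 × 5.339 = 4.752 ft/s
Q = A × v_mean = 84.8 × 4.752 = 402.9 ft³/s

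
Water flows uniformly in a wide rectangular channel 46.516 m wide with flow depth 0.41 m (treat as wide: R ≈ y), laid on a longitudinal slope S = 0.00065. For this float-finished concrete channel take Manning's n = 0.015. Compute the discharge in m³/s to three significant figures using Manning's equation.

A = b·y = 46.516 × 0.41 = 19.07 m²
Wide channel: R ≈ y = 0.41 m
Q = (1/n)·A·R^(2/3)·S^(1/2) = (1/0.015) × 19.07 × 0.4100^(2/3) × 0.00065^(1/2) = 17.89 m³/s

17.9 m³/s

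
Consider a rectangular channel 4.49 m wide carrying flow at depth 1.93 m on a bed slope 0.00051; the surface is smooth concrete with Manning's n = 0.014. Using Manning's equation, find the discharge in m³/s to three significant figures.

A = b·y = 4.49 × 1.93 = 8.666 m²
P = b + 2y = 4.49 + 2×1.93 = 8.350 m
R = A/P = 8.666/8.350 = 1.038 m
Q = (1/n)·A·R^(2/3)·S^(1/2) = (1/0.014) × 8.666 × 1.038^(2/3) × 0.00051^(1/2) = 14.33 m³/s

14.3 m³/s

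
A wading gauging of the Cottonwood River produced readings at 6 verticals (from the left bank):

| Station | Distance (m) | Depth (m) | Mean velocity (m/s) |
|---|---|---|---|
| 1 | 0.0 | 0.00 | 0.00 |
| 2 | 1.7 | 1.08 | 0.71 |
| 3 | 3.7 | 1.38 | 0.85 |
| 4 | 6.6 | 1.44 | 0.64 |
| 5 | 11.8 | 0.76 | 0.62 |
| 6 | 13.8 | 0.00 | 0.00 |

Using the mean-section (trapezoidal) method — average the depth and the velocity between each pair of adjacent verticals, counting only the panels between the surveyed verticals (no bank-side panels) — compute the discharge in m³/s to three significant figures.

Panel 1-2: Δb = 1.7 m, d̄ = (0.00+1.08)/2 = 0.54, v̄ = (0.00+0.71)/2 = 0.355 → q = 1.7×0.54×0.355 = 0.3259 m³/s
Panel 2-3: Δb = 2 m, d̄ = (1.08+1.38)/2 = 1.23, v̄ = (0.71+0.85)/2 = 0.78 → q = 2×1.23×0.78 = 1.919 m³/s
Panel 3-4: Δb = 2.9 m, d̄ = (1.38+1.44)/2 = 1.41, v̄ = (0.85+0.64)/2 = 0.745 → q = 2.9×1.41×0.745 = 3.046 m³/s
Panel 4-5: Δb = 5.2 m, d̄ = (1.44+0.76)/2 = 1.1, v̄ = (0.64+0.62)/2 = 0.63 → q = 5.2×1.1×0.63 = 3.604 m³/s
Panel 5-6: Δb = 2 m, d̄ = (0.76+0.00)/2 = 0.38, v̄ = (0.62+0.00)/2 = 0.31 → q = 2×0.38×0.31 = 0.2356 m³/s
Q = Σ q = 9.130 m³/s

9.13 m³/s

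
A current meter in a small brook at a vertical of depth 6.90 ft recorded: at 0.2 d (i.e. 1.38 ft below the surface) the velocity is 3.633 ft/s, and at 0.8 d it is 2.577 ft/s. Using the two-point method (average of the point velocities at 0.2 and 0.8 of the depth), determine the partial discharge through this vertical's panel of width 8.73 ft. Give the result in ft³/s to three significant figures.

v̄ = (3.633 + 2.577) / 2 = 3.105 ft/s
q = v̄ × d × w = 3.105 × 6.90 × 8.73 = 187.0 ft³/s

187 ft³/s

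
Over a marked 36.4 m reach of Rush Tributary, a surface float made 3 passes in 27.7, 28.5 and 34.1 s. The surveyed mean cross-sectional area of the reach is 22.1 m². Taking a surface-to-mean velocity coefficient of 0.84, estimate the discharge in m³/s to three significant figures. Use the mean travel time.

t̄ = (27.7 + 28.5 + 34.1) / 3 = 30.1 s
v_surface = L / t̄ = 36.4 / 30.1 = 1.209 m/s
v_mean = 0.84 × 1.209 = 1.016 m/s
Q = A × v_mean = 22.1 × 1.016 = 22.45 m³/s

22.4 m³/s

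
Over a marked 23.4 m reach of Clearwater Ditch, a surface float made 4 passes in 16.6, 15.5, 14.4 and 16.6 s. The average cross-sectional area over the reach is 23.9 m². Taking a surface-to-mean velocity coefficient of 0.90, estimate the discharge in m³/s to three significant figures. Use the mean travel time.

t̄ = (16.6 + 15.5 + 14.4 + 16.6) / 4 = 15.775 s
v_surface = L / t̄ = 23.4 / 15.775 = 1.483 m/s
v_mean = 0.90 × 1.483 = 1.335 m/s
Q = A × v_mean = 23.9 × 1.335 = 31.91 m³/s

31.9 m³/s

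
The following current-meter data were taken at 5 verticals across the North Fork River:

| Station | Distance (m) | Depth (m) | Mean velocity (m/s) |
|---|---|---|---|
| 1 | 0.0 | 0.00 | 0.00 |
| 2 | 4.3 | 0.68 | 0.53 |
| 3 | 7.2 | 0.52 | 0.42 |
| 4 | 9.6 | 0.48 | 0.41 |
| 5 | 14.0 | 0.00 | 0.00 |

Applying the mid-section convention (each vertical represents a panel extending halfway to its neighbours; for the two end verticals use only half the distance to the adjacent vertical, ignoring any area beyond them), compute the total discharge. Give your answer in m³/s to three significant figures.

w_2 = (7.2 − 0.0)/2 = 3.6 m; q_2 = 0.53 × 0.68 × 3.6 = 1.297 m³/s
w_3 = (9.6 − 4.3)/2 = 2.65 m; q_3 = 0.42 × 0.52 × 2.65 = 0.5788 m³/s
w_4 = (14.0 − 7.2)/2 = 3.4 m; q_4 = 0.41 × 0.48 × 3.4 = 0.6691 m³/s
Stations 1, 5 contribute zero (depth or velocity is 0).
Q = Σ qᵢ = 2.545 m³/s

2.55 m³/s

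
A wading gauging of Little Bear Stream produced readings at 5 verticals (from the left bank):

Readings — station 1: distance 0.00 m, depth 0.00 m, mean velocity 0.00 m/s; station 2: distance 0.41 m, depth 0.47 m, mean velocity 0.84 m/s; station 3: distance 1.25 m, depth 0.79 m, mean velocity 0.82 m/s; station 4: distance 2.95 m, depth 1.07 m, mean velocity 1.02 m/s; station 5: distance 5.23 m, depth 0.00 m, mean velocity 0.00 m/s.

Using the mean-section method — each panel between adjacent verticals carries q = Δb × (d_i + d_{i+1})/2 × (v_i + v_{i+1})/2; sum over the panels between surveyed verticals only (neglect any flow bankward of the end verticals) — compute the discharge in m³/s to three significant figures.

Panel 1-2: Δb = 0.41 m, d̄ = (0.00+0.47)/2 = 0.235, v̄ = (0.00+0.84)/2 = 0.42 → q = 0.41×0.235×0.42 = 0.04047 m³/s
Panel 2-3: Δb = 0.84 m, d̄ = (0.47+0.79)/2 = 0.63, v̄ = (0.84+0.82)/2 = 0.83 → q = 0.84×0.63×0.83 = 0.4392 m³/s
Panel 3-4: Δb = 1.7 m, d̄ = (0.79+1.07)/2 = 0.93, v̄ = (0.82+1.02)/2 = 0.92 → q = 1.7×0.93×0.92 = 1.455 m³/s
Panel 4-5: Δb = 2.28 m, d̄ = (1.07+0.00)/2 = 0.535, v̄ = (1.02+0.00)/2 = 0.51 → q = 2.28×0.535×0.51 = 0.6221 m³/s
Q = Σ q = 2.556 m³/s

2.56 m³/s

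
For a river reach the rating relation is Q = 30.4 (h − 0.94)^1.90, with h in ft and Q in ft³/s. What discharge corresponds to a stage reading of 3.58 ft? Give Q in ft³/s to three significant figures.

192 ft³/s

Q = 30.4 × (3.58 − 0.94)^1.90 = 30.4 × 2.64^1.90 = 192.3 ft³/s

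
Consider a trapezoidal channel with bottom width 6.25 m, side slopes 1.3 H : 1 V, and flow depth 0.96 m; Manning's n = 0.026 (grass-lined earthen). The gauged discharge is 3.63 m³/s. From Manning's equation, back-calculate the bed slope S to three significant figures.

A = (b + z·y)·y = (6.25 + 1.3×0.96)×0.96 = 7.198 m²
P = b + 2y√(1+z²) = 6.25 + 2×0.96×√(1+1.3²) = 9.399 m
R = A/P = 7.198/9.399 = 0.7658 m
S = (Q·n / (1·A·R^(2/3)))² = (3.63×0.026 / (1×7.198×0.8371))² = 0.0002454

0.000245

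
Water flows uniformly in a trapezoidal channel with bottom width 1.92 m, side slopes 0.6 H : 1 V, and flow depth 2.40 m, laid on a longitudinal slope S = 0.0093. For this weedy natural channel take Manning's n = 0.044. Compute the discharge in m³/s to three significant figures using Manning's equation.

A = (b + z·y)·y = (1.92 + 0.6×2.40)×2.40 = 8.064 m²
P = b + 2y√(1+z²) = 1.92 + 2×2.40×√(1+0.6²) = 7.518 m
R = A/P = 8.064/7.518 = 1.073 m
Q = (1/n)·A·R^(2/3)·S^(1/2) = (1/0.044) × 8.064 × 1.073^(2/3) × 0.0093^(1/2) = 18.52 m³/s

18.5 m³/s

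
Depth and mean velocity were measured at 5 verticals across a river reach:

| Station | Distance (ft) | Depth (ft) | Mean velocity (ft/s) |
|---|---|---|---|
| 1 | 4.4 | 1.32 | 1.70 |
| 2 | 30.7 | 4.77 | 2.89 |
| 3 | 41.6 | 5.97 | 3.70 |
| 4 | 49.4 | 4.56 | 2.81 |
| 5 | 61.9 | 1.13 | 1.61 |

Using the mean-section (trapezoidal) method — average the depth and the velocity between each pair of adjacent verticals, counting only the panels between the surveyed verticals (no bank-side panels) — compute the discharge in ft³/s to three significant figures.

Panel 1-2: Δb = 26.3 ft, d̄ = (1.32+4.77)/2 = 3.045, v̄ = (1.70+2.89)/2 = 2.295 → q = 26.3×3.045×2.295 = 183.8 ft³/s
Panel 2-3: Δb = 10.9 ft, d̄ = (4.77+5.97)/2 = 5.37, v̄ = (2.89+3.70)/2 = 3.295 → q = 10.9×5.37×3.295 = 192.9 ft³/s
Panel 3-4: Δb = 7.8 ft, d̄ = (5.97+4.56)/2 = 5.265, v̄ = (3.70+2.81)/2 = 3.255 → q = 7.8×5.265×3.255 = 133.7 ft³/s
Panel 4-5: Δb = 12.5 ft, d̄ = (4.56+1.13)/2 = 2.845, v̄ = (2.81+1.61)/2 = 2.21 → q = 12.5×2.845×2.21 = 78.59 ft³/s
Q = Σ q = 588.9 ft³/s

589 ft³/s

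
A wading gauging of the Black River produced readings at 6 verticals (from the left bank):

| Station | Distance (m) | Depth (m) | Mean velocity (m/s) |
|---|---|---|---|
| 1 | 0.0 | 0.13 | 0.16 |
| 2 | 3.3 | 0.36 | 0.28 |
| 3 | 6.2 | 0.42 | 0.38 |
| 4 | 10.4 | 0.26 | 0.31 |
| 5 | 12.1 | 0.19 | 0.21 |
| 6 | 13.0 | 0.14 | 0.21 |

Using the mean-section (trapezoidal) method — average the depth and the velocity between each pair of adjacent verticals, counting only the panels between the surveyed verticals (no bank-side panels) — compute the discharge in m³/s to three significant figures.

1.17 m³/s

Panel 1-2: Δb = 3.3 m, d̄ = (0.13+0.36)/2 = 0.245, v̄ = (0.16+0.28)/2 = 0.22 → q = 3.3×0.245×0.22 = 0.1779 m³/s
Panel 2-3: Δb = 2.9 m, d̄ = (0.36+0.42)/2 = 0.39, v̄ = (0.28+0.38)/2 = 0.33 → q = 2.9×0.39×0.33 = 0.3732 m³/s
Panel 3-4: Δb = 4.2 m, d̄ = (0.42+0.26)/2 = 0.34, v̄ = (0.38+0.31)/2 = 0.345 → q = 4.2×0.34×0.345 = 0.4927 m³/s
Panel 4-5: Δb = 1.7 m, d̄ = (0.26+0.19)/2 = 0.225, v̄ = (0.31+0.21)/2 = 0.26 → q = 1.7×0.225×0.26 = 0.09945 m³/s
Panel 5-6: Δb = 0.9 m, d̄ = (0.19+0.14)/2 = 0.165, v̄ = (0.21+0.21)/2 = 0.21 → q = 0.9×0.165×0.21 = 0.03119 m³/s
Q = Σ q = 1.174 m³/s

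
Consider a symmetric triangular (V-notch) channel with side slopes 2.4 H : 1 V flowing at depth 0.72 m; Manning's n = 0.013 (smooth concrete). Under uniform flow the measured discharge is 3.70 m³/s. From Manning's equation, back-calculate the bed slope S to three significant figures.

0.00649

A = z·y² = 2.4×0.72² = 1.244 m²
P = 2y√(1+z²) = 2×0.72×√(1+2.4²) = 3.744 m
R = A/P = 1.244/3.744 = 0.3323 m
S = (Q·n / (1·A·R^(2/3)))² = (3.70×0.013 / (1×1.244×0.4798))² = 0.006494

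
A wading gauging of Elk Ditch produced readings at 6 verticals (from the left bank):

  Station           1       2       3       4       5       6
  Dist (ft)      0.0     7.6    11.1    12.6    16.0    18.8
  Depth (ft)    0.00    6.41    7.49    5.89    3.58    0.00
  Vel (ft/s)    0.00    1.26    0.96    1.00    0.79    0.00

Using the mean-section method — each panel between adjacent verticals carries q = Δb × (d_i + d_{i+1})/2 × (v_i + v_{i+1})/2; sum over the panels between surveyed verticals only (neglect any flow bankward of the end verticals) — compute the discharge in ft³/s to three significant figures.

68.6 ft³/s

Panel 1-2: Δb = 7.6 ft, d̄ = (0.00+6.41)/2 = 3.205, v̄ = (0.00+1.26)/2 = 0.63 → q = 7.6×3.205×0.63 = 15.35 ft³/s
Panel 2-3: Δb = 3.5 ft, d̄ = (6.41+7.49)/2 = 6.95, v̄ = (1.26+0.96)/2 = 1.11 → q = 3.5×6.95×1.11 = 27.00 ft³/s
Panel 3-4: Δb = 1.5 ft, d̄ = (7.49+5.89)/2 = 6.69, v̄ = (0.96+1.00)/2 = 0.98 → q = 1.5×6.69×0.98 = 9.834 ft³/s
Panel 4-5: Δb = 3.4 ft, d̄ = (5.89+3.58)/2 = 4.735, v̄ = (1.00+0.79)/2 = 0.895 → q = 3.4×4.735×0.895 = 14.41 ft³/s
Panel 5-6: Δb = 2.8 ft, d̄ = (3.58+0.00)/2 = 1.79, v̄ = (0.79+0.00)/2 = 0.395 → q = 2.8×1.79×0.395 = 1.980 ft³/s
Q = Σ q = 68.57 ft³/s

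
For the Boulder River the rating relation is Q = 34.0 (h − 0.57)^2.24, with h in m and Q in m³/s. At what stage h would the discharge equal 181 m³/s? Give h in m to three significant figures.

2.68 m

h − h₀ = (Q/C)^(1/b) = (181/34.0)^(1/2.24) = 2.110 m
h = 0.57 + 2.110 = 2.680 m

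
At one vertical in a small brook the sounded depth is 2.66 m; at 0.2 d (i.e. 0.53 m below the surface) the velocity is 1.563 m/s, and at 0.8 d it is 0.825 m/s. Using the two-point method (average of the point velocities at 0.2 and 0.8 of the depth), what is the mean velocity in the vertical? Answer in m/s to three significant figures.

v̄ = (1.563 + 0.825) / 2 = 1.194 m/s

1.19 m/s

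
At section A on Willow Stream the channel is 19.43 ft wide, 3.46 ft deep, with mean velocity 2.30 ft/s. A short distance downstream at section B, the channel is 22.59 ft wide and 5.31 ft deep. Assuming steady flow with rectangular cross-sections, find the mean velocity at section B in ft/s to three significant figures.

Q = A₁V₁ = (19.43×3.46) × 2.30 = 154.6 ft³/s
A₂ = 22.59 × 5.31 = 120.0 ft²
V₂ = Q/A₂ = 154.6/120.0 = 1.289 ft/s

1.29 ft/s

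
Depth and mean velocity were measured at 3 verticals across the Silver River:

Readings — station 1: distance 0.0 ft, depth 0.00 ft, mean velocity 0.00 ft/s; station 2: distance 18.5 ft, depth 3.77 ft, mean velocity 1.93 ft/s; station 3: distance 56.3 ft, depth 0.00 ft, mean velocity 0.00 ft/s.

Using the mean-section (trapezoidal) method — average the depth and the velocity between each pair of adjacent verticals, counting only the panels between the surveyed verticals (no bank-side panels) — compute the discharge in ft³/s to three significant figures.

Panel 1-2: Δb = 18.5 ft, d̄ = (0.00+3.77)/2 = 1.885, v̄ = (0.00+1.93)/2 = 0.965 → q = 18.5×1.885×0.965 = 33.65 ft³/s
Panel 2-3: Δb = 37.8 ft, d̄ = (3.77+0.00)/2 = 1.885, v̄ = (1.93+0.00)/2 = 0.965 → q = 37.8×1.885×0.965 = 68.76 ft³/s
Q = Σ q = 102.4 ft³/s

102 ft³/s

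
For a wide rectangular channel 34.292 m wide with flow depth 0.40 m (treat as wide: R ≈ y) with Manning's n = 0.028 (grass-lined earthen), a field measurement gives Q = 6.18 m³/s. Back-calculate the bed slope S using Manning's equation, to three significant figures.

A = b·y = 34.292 × 0.40 = 13.72 m²
Wide channel: R ≈ y = 0.40 m
S = (Q·n / (1·A·R^(2/3)))² = (6.18×0.028 / (1×13.72×0.5429))² = 0.0005400

0.000540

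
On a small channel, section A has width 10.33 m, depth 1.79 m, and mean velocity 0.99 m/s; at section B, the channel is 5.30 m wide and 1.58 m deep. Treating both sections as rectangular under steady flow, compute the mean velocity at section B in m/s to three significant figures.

2.19 m/s

Q = A₁V₁ = (10.33×1.79) × 0.99 = 18.31 m³/s
A₂ = 5.30 × 1.58 = 8.374 m²
V₂ = Q/A₂ = 18.31/8.374 = 2.186 m/s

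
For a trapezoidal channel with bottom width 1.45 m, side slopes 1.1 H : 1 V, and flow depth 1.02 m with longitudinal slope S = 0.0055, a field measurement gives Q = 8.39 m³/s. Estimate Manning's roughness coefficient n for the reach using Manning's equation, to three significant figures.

0.0162

A = (b + z·y)·y = (1.45 + 1.1×1.02)×1.02 = 2.623 m²
P = b + 2y√(1+z²) = 1.45 + 2×1.02×√(1+1.1²) = 4.483 m
R = A/P = 2.623/4.483 = 0.5852 m
n = (1/Q)·A·R^(2/3)·S^(1/2) = (1/8.39) × 2.623 × 0.6997 × 0.07416 = 0.01622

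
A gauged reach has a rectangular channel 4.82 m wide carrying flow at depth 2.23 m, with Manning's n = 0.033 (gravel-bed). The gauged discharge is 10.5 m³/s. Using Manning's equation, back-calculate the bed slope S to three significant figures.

0.000854

A = b·y = 4.82 × 2.23 = 10.75 m²
P = b + 2y = 4.82 + 2×2.23 = 9.280 m
R = A/P = 10.75/9.280 = 1.158 m
S = (Q·n / (1·A·R^(2/3)))² = (10.5×0.033 / (1×10.75×1.103))² = 0.0008543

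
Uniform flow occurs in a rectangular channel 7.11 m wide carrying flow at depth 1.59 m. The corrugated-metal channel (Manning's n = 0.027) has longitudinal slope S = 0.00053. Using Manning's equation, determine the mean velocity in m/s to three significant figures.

0.908 m/s

A = b·y = 7.11 × 1.59 = 11.30 m²
P = b + 2y = 7.11 + 2×1.59 = 10.29 m
R = A/P = 11.30/10.29 = 1.099 m
Q = (1/n)·A·R^(2/3)·S^(1/2) = (1/0.027) × 11.30 × 1.099^(2/3) × 0.00053^(1/2) = 10.26 m³/s
V = Q/A = 10.26/11.30 = 0.9078 m/s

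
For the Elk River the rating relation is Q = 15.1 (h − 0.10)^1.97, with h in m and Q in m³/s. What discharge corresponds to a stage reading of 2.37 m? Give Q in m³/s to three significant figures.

75.9 m³/s

Q = 15.1 × (2.37 − 0.10)^1.97 = 15.1 × 2.27^1.97 = 75.92 m³/s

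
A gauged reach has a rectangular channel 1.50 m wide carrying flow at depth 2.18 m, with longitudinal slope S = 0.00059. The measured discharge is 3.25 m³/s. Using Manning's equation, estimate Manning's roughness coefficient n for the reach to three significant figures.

0.0166

A = b·y = 1.50 × 2.18 = 3.270 m²
P = b + 2y = 1.50 + 2×2.18 = 5.860 m
R = A/P = 3.270/5.860 = 0.5580 m
n = (1/Q)·A·R^(2/3)·S^(1/2) = (1/3.25) × 3.270 × 0.6778 × 0.02429 = 0.01656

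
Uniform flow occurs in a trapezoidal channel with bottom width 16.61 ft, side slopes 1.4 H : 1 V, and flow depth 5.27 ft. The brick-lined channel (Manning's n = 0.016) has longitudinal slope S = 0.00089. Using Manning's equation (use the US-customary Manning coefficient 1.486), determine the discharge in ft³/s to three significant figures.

829 ft³/s

A = (b + z·y)·y = (16.61 + 1.4×5.27)×5.27 = 126.4 ft²
P = b + 2y√(1+z²) = 16.61 + 2×5.27×√(1+1.4²) = 34.74 ft
R = A/P = 126.4/34.74 = 3.639 ft
Q = (1.486/n)·A·R^(2/3)·S^(1/2) = (1.486/0.016) × 126.4 × 3.639^(2/3) × 0.00089^(1/2) = 828.6 ft³/s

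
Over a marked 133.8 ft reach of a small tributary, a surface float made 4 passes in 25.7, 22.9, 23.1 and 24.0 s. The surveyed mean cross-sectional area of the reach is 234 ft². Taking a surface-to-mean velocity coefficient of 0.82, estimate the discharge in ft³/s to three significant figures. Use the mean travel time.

t̄ = (25.7 + 22.9 + 23.1 + 24.0) / 4 = 23.925 s
v_surface = L / t̄ = 133.8 / 23.925 = 5.592 ft/s
v_mean = 0.82 × 5.592 = 4.586 ft/s
Q = A × v_mean = 234 × 4.586 = 1073 ft³/s

1070 ft³/s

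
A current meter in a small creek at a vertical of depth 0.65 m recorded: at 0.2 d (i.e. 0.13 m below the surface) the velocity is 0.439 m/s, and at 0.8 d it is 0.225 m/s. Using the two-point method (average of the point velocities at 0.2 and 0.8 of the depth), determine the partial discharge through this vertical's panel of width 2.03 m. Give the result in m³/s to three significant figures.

v̄ = (0.439 + 0.225) / 2 = 0.3320 m/s
q = v̄ × d × w = 0.3320 × 0.65 × 2.03 = 0.4381 m³/s

0.438 m³/s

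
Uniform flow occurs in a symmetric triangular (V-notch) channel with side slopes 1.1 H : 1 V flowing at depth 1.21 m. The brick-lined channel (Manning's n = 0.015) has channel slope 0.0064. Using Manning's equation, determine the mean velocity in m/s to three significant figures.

A = z·y² = 1.1×1.21² = 1.611 m²
P = 2y√(1+z²) = 2×1.21×√(1+1.1²) = 3.598 m
R = A/P = 1.611/3.598 = 0.4477 m
Q = (1/n)·A·R^(2/3)·S^(1/2) = (1/0.015) × 1.611 × 0.4477^(2/3) × 0.0064^(1/2) = 5.026 m³/s
V = Q/A = 5.026/1.611 = 3.121 m/s

3.12 m/s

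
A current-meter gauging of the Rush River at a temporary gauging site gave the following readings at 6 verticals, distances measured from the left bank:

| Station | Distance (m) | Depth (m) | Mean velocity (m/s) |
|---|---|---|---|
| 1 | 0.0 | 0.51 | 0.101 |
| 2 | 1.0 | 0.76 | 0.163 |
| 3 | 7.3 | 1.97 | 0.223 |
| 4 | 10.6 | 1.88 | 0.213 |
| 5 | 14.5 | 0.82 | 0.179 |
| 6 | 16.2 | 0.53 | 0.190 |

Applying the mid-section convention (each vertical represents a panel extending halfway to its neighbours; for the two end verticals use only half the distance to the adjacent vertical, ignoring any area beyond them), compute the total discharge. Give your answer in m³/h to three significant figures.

w_1 = (1.0 − 0.0)/2 = 0.5 m; q_1 = 0.101 × 0.51 × 0.5 = 0.02576 m³/s
w_2 = (7.3 − 0.0)/2 = 3.65 m; q_2 = 0.163 × 0.76 × 3.65 = 0.4522 m³/s
w_3 = (10.6 − 1.0)/2 = 4.8 m; q_3 = 0.223 × 1.97 × 4.8 = 2.109 m³/s
w_4 = (14.5 − 7.3)/2 = 3.6 m; q_4 = 0.213 × 1.88 × 3.6 = 1.442 m³/s
w_5 = (16.2 − 10.6)/2 = 2.8 m; q_5 = 0.179 × 0.82 × 2.8 = 0.4110 m³/s
w_6 = (16.2 − 14.5)/2 = 0.85 m; q_6 = 0.190 × 0.53 × 0.85 = 0.08560 m³/s
Q = Σ qᵢ = 4.525 m³/s
= 4.525 × 3600 = 16290 m³/h

16300 m³/h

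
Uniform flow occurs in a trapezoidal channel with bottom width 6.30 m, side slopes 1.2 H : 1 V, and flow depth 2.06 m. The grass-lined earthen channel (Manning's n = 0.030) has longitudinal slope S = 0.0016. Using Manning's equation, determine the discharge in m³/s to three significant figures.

30.4 m³/s

A = (b + z·y)·y = (6.30 + 1.2×2.06)×2.06 = 18.07 m²
P = b + 2y√(1+z²) = 6.30 + 2×2.06×√(1+1.2²) = 12.74 m
R = A/P = 18.07/12.74 = 1.419 m
Q = (1/n)·A·R^(2/3)·S^(1/2) = (1/0.030) × 18.07 × 1.419^(2/3) × 0.0016^(1/2) = 30.42 m³/s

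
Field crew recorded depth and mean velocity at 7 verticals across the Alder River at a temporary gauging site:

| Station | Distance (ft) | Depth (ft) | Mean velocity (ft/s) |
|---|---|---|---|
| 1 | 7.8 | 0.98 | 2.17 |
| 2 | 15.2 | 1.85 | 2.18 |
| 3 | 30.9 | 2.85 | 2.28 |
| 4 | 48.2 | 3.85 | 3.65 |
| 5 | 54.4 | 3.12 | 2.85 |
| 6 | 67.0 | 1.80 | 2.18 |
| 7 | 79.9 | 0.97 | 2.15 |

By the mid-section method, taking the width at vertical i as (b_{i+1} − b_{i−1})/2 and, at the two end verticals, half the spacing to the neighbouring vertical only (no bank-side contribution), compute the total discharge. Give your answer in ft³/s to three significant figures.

w_1 = (15.2 − 7.8)/2 = 3.7 ft; q_1 = 2.17 × 0.98 × 3.7 = 7.868 ft³/s
w_2 = (30.9 − 7.8)/2 = 11.55 ft; q_2 = 2.18 × 1.85 × 11.55 = 46.58 ft³/s
w_3 = (48.2 − 15.2)/2 = 16.5 ft; q_3 = 2.28 × 2.85 × 16.5 = 107.2 ft³/s
w_4 = (54.4 − 30.9)/2 = 11.75 ft; q_4 = 3.65 × 3.85 × 11.75 = 165.1 ft³/s
w_5 = (67.0 − 48.2)/2 = 9.4 ft; q_5 = 2.85 × 3.12 × 9.4 = 83.58 ft³/s
w_6 = (79.9 − 54.4)/2 = 12.75 ft; q_6 = 2.18 × 1.80 × 12.75 = 50.03 ft³/s
w_7 = (79.9 − 67.0)/2 = 6.45 ft; q_7 = 2.15 × 0.97 × 6.45 = 13.45 ft³/s
Q = Σ qᵢ = 473.9 ft³/s

474 ft³/s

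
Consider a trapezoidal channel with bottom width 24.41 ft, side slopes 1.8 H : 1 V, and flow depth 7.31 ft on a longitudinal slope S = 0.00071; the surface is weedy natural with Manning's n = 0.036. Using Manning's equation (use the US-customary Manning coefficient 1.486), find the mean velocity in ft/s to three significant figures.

A = (b + z·y)·y = (24.41 + 1.8×7.31)×7.31 = 274.6 ft²
P = b + 2y√(1+z²) = 24.41 + 2×7.31×√(1+1.8²) = 54.51 ft
R = A/P = 274.6/54.51 = 5.038 ft
Q = (1.486/n)·A·R^(2/3)·S^(1/2) = (1.486/0.036) × 274.6 × 5.038^(2/3) × 0.00071^(1/2) = 887.6 ft³/s
V = Q/A = 887.6/274.6 = 3.232 ft/s

3.23 ft/s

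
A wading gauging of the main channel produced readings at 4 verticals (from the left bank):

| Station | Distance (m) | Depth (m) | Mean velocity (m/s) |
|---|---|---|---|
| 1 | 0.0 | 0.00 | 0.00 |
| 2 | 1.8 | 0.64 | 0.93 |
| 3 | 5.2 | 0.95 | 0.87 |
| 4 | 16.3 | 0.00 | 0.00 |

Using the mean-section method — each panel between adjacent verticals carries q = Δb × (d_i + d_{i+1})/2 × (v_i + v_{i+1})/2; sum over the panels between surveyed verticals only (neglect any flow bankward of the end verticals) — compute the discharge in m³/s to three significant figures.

4.99 m³/s

Panel 1-2: Δb = 1.8 m, d̄ = (0.00+0.64)/2 = 0.32, v̄ = (0.00+0.93)/2 = 0.465 → q = 1.8×0.32×0.465 = 0.2678 m³/s
Panel 2-3: Δb = 3.4 m, d̄ = (0.64+0.95)/2 = 0.795, v̄ = (0.93+0.87)/2 = 0.9 → q = 3.4×0.795×0.9 = 2.433 m³/s
Panel 3-4: Δb = 11.1 m, d̄ = (0.95+0.00)/2 = 0.475, v̄ = (0.87+0.00)/2 = 0.435 → q = 11.1×0.475×0.435 = 2.294 m³/s
Q = Σ q = 4.994 m³/s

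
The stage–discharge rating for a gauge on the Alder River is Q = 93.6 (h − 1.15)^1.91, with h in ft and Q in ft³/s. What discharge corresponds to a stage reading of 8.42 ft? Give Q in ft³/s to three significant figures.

4140 ft³/s

Q = 93.6 × (8.42 − 1.15)^1.91 = 93.6 × 7.27^1.91 = 4138 ft³/s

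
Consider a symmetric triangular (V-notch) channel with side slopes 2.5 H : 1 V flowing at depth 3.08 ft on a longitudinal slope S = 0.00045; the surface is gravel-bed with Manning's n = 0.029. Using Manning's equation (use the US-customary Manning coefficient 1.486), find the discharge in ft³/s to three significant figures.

32.7 ft³/s

A = z·y² = 2.5×3.08² = 23.72 ft²
P = 2y√(1+z²) = 2×3.08×√(1+2.5²) = 16.59 ft
R = A/P = 23.72/16.59 = 1.430 ft
Q = (1.486/n)·A·R^(2/3)·S^(1/2) = (1.486/0.029) × 23.72 × 1.430^(2/3) × 0.00045^(1/2) = 32.72 ft³/s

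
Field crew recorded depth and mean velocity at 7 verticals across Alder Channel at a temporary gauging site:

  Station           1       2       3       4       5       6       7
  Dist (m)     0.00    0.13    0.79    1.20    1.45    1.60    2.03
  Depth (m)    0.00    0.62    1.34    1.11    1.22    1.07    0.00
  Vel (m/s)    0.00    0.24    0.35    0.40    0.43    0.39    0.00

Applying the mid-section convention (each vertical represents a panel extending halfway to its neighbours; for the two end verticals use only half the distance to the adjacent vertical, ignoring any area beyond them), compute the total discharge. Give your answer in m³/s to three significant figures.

0.682 m³/s

w_2 = (0.79 − 0.00)/2 = 0.395 m; q_2 = 0.24 × 0.62 × 0.395 = 0.05878 m³/s
w_3 = (1.20 − 0.13)/2 = 0.535 m; q_3 = 0.35 × 1.34 × 0.535 = 0.2509 m³/s
w_4 = (1.45 − 0.79)/2 = 0.33 m; q_4 = 0.40 × 1.11 × 0.33 = 0.1465 m³/s
w_5 = (1.60 − 1.20)/2 = 0.2 m; q_5 = 0.43 × 1.22 × 0.2 = 0.1049 m³/s
w_6 = (2.03 − 1.45)/2 = 0.29 m; q_6 = 0.39 × 1.07 × 0.29 = 0.1210 m³/s
Stations 1, 7 contribute zero (depth or velocity is 0).
Q = Σ qᵢ = 0.6821 m³/s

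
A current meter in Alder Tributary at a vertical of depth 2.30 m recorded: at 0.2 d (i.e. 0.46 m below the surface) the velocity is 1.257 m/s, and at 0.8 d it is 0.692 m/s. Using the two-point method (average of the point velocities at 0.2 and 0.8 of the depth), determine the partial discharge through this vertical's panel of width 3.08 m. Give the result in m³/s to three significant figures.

6.90 m³/s

v̄ = (1.257 + 0.692) / 2 = 0.9745 m/s
q = v̄ × d × w = 0.9745 × 2.30 × 3.08 = 6.903 m³/s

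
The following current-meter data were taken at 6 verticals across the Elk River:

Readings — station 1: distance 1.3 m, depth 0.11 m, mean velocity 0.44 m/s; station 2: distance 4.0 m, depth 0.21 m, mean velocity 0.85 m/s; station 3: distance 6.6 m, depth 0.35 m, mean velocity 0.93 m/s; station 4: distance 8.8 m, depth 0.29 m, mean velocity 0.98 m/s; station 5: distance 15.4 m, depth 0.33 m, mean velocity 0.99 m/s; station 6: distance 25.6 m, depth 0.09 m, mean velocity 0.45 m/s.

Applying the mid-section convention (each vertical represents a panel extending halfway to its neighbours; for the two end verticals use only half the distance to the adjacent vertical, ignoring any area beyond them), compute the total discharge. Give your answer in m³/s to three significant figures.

5.52 m³/s

w_1 = (4.0 − 1.3)/2 = 1.35 m; q_1 = 0.44 × 0.11 × 1.35 = 0.06534 m³/s
w_2 = (6.6 − 1.3)/2 = 2.65 m; q_2 = 0.85 × 0.21 × 2.65 = 0.4730 m³/s
w_3 = (8.8 − 4.0)/2 = 2.4 m; q_3 = 0.93 × 0.35 × 2.4 = 0.7812 m³/s
w_4 = (15.4 − 6.6)/2 = 4.4 m; q_4 = 0.98 × 0.29 × 4.4 = 1.250 m³/s
w_5 = (25.6 − 8.8)/2 = 8.4 m; q_5 = 0.99 × 0.33 × 8.4 = 2.744 m³/s
w_6 = (25.6 − 15.4)/2 = 5.1 m; q_6 = 0.45 × 0.09 × 5.1 = 0.2066 m³/s
Q = Σ qᵢ = 5.521 m³/s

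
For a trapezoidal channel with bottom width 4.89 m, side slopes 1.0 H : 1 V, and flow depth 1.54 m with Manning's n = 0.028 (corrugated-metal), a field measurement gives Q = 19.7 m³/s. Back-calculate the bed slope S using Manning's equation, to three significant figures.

0.00283

A = (b + z·y)·y = (4.89 + 1.0×1.54)×1.54 = 9.902 m²
P = b + 2y√(1+z²) = 4.89 + 2×1.54×√(1+1.0²) = 9.246 m
R = A/P = 9.902/9.246 = 1.071 m
S = (Q·n / (1·A·R^(2/3)))² = (19.7×0.028 / (1×9.902×1.047))² = 0.002832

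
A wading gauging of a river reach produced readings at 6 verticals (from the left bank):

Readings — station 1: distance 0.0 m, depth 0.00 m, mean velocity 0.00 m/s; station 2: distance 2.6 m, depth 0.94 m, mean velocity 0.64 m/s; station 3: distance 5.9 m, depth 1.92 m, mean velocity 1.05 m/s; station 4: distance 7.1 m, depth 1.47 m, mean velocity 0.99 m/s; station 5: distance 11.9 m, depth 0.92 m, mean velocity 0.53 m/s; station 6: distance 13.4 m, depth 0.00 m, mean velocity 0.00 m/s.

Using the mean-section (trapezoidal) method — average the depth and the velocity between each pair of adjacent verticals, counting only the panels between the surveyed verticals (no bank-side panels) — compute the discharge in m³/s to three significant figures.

Panel 1-2: Δb = 2.6 m, d̄ = (0.00+0.94)/2 = 0.47, v̄ = (0.00+0.64)/2 = 0.32 → q = 2.6×0.47×0.32 = 0.3910 m³/s
Panel 2-3: Δb = 3.3 m, d̄ = (0.94+1.92)/2 = 1.43, v̄ = (0.64+1.05)/2 = 0.845 → q = 3.3×1.43×0.845 = 3.988 m³/s
Panel 3-4: Δb = 1.2 m, d̄ = (1.92+1.47)/2 = 1.695, v̄ = (1.05+0.99)/2 = 1.02 → q = 1.2×1.695×1.02 = 2.075 m³/s
Panel 4-5: Δb = 4.8 m, d̄ = (1.47+0.92)/2 = 1.195, v̄ = (0.99+0.53)/2 = 0.76 → q = 4.8×1.195×0.76 = 4.359 m³/s
Panel 5-6: Δb = 1.5 m, d̄ = (0.92+0.00)/2 = 0.46, v̄ = (0.53+0.00)/2 = 0.265 → q = 1.5×0.46×0.265 = 0.1829 m³/s
Q = Σ q = 11.00 m³/s

11.0 m³/s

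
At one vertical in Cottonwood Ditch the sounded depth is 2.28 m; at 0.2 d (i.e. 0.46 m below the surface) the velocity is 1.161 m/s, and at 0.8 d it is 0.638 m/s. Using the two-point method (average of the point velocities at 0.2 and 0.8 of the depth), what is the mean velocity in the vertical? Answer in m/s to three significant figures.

0.900 m/s

v̄ = (1.161 + 0.638) / 2 = 0.8995 m/s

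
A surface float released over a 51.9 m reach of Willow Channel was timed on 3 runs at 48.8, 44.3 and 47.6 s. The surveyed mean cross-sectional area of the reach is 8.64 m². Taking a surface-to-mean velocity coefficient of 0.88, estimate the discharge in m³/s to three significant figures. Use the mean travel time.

8.41 m³/s

t̄ = (48.8 + 44.3 + 47.6) / 3 = 46.9 s
v_surface = L / t̄ = 51.9 / 46.9 = 1.107 m/s
v_mean = 0.88 × 1.107 = 0.9738 m/s
Q = A × v_mean = 8.64 × 0.9738 = 8.414 m³/s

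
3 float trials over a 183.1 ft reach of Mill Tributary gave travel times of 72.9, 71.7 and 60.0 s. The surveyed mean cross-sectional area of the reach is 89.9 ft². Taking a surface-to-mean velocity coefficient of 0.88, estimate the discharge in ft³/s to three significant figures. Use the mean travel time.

212 ft³/s

t̄ = (72.9 + 71.7 + 60.0) / 3 = 68.2 s
v_surface = L / t̄ = 183.1 / 68.2 = 2.685 ft/s
v_mean = 0.88 × 2.685 = 2.363 ft/s
Q = A × v_mean = 89.9 × 2.363 = 212.4 ft³/s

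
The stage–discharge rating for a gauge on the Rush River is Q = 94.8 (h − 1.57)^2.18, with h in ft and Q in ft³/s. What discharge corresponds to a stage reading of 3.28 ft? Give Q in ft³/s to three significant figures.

305 ft³/s

Q = 94.8 × (3.28 − 1.57)^2.18 = 94.8 × 1.71^2.18 = 305.3 ft³/s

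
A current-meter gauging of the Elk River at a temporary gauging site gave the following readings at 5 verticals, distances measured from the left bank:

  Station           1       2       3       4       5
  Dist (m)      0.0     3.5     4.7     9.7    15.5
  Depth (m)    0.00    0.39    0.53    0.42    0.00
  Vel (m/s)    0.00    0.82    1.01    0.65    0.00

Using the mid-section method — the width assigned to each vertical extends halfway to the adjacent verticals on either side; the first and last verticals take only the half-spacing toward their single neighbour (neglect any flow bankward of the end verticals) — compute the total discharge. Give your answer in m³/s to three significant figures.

w_2 = (4.7 − 0.0)/2 = 2.35 m; q_2 = 0.82 × 0.39 × 2.35 = 0.7515 m³/s
w_3 = (9.7 − 3.5)/2 = 3.1 m; q_3 = 1.01 × 0.53 × 3.1 = 1.659 m³/s
w_4 = (15.5 − 4.7)/2 = 5.4 m; q_4 = 0.65 × 0.42 × 5.4 = 1.474 m³/s
Stations 1, 5 contribute zero (depth or velocity is 0).
Q = Σ qᵢ = 3.885 m³/s

3.89 m³/s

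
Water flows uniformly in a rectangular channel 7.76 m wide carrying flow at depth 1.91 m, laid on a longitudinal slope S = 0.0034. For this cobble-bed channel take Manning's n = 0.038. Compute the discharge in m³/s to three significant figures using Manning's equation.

26.8 m³/s

A = b·y = 7.76 × 1.91 = 14.82 m²
P = b + 2y = 7.76 + 2×1.91 = 11.58 m
R = A/P = 14.82/11.58 = 1.280 m
Q = (1/n)·A·R^(2/3)·S^(1/2) = (1/0.038) × 14.82 × 1.280^(2/3) × 0.0034^(1/2) = 26.81 m³/s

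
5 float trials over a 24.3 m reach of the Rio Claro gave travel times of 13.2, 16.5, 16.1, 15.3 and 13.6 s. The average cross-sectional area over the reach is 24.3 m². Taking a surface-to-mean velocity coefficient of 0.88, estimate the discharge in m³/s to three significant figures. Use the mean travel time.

34.8 m³/s

t̄ = (13.2 + 16.5 + 16.1 + 15.3 + 13.6) / 5 = 14.94 s
v_surface = L / t̄ = 24.3 / 14.94 = 1.627 m/s
v_mean = 0.88 × 1.627 = 1.431 m/s
Q = A × v_mean = 24.3 × 1.431 = 34.78 m³/s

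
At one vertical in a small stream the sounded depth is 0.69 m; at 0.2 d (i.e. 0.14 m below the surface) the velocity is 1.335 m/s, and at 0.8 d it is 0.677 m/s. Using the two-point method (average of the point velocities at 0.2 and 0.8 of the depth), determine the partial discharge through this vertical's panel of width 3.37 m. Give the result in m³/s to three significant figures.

v̄ = (1.335 + 0.677) / 2 = 1.006 m/s
q = v̄ × d × w = 1.006 × 0.69 × 3.37 = 2.339 m³/s

2.34 m³/s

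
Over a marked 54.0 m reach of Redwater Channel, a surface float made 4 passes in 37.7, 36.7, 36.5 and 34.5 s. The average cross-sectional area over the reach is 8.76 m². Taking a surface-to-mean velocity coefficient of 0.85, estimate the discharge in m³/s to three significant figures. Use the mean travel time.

11.1 m³/s

t̄ = (37.7 + 36.7 + 36.5 + 34.5) / 4 = 36.35 s
v_surface = L / t̄ = 54.0 / 36.35 = 1.486 m/s
v_mean = 0.85 × 1.486 = 1.263 m/s
Q = A × v_mean = 8.76 × 1.263 = 11.06 m³/s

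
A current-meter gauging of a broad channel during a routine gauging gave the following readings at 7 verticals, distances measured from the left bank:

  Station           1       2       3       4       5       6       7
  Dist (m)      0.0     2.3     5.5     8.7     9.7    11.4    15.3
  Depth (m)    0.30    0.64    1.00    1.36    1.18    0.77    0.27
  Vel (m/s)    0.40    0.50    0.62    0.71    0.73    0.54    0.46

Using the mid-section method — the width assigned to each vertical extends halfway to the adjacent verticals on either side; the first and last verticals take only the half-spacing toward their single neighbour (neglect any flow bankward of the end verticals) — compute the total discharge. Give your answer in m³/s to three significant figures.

7.60 m³/s

w_1 = (2.3 − 0.0)/2 = 1.15 m; q_1 = 0.40 × 0.30 × 1.15 = 0.1380 m³/s
w_2 = (5.5 − 0.0)/2 = 2.75 m; q_2 = 0.50 × 0.64 × 2.75 = 0.8800 m³/s
w_3 = (8.7 − 2.3)/2 = 3.2 m; q_3 = 0.62 × 1.00 × 3.2 = 1.984 m³/s
w_4 = (9.7 − 5.5)/2 = 2.1 m; q_4 = 0.71 × 1.36 × 2.1 = 2.028 m³/s
w_5 = (11.4 − 8.7)/2 = 1.35 m; q_5 = 0.73 × 1.18 × 1.35 = 1.163 m³/s
w_6 = (15.3 − 9.7)/2 = 2.8 m; q_6 = 0.54 × 0.77 × 2.8 = 1.164 m³/s
w_7 = (15.3 − 11.4)/2 = 1.95 m; q_7 = 0.46 × 0.27 × 1.95 = 0.2422 m³/s
Q = Σ qᵢ = 7.599 m³/s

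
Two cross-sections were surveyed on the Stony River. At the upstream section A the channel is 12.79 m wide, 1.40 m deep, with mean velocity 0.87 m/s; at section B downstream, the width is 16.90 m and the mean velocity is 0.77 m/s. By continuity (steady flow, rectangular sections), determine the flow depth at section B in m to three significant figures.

Q = A₁V₁ = (12.79×1.40) × 0.87 = 15.58 m³/s
d₂ = Q/(b₂ V₂) = 15.58/(16.90×0.77) = 1.197 m

1.20 m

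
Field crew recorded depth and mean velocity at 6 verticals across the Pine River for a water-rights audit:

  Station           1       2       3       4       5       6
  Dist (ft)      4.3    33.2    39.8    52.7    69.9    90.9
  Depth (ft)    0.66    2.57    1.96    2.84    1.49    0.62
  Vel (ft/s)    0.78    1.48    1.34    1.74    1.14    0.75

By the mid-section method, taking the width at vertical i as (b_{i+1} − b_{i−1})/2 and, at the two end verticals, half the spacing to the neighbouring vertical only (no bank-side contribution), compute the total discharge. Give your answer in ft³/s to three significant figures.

212 ft³/s

w_1 = (33.2 − 4.3)/2 = 14.45 ft; q_1 = 0.78 × 0.66 × 14.45 = 7.439 ft³/s
w_2 = (39.8 − 4.3)/2 = 17.75 ft; q_2 = 1.48 × 2.57 × 17.75 = 67.51 ft³/s
w_3 = (52.7 − 33.2)/2 = 9.75 ft; q_3 = 1.34 × 1.96 × 9.75 = 25.61 ft³/s
w_4 = (69.9 − 39.8)/2 = 15.05 ft; q_4 = 1.74 × 2.84 × 15.05 = 74.37 ft³/s
w_5 = (90.9 − 52.7)/2 = 19.1 ft; q_5 = 1.14 × 1.49 × 19.1 = 32.44 ft³/s
w_6 = (90.9 − 69.9)/2 = 10.5 ft; q_6 = 0.75 × 0.62 × 10.5 = 4.883 ft³/s
Q = Σ qᵢ = 212.3 ft³/s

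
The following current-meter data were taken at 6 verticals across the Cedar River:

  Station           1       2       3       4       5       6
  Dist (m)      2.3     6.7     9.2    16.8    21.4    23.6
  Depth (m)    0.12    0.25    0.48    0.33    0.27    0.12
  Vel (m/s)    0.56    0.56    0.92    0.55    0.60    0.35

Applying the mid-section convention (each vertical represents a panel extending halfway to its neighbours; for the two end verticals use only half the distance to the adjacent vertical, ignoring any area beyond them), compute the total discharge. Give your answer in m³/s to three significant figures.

4.57 m³/s

w_1 = (6.7 − 2.3)/2 = 2.2 m; q_1 = 0.56 × 0.12 × 2.2 = 0.1478 m³/s
w_2 = (9.2 − 2.3)/2 = 3.45 m; q_2 = 0.56 × 0.25 × 3.45 = 0.4830 m³/s
w_3 = (16.8 − 6.7)/2 = 5.05 m; q_3 = 0.92 × 0.48 × 5.05 = 2.230 m³/s
w_4 = (21.4 − 9.2)/2 = 6.1 m; q_4 = 0.55 × 0.33 × 6.1 = 1.107 m³/s
w_5 = (23.6 − 16.8)/2 = 3.4 m; q_5 = 0.60 × 0.27 × 3.4 = 0.5508 m³/s
w_6 = (23.6 − 21.4)/2 = 1.1 m; q_6 = 0.35 × 0.12 × 1.1 = 0.04620 m³/s
Q = Σ qᵢ = 4.565 m³/s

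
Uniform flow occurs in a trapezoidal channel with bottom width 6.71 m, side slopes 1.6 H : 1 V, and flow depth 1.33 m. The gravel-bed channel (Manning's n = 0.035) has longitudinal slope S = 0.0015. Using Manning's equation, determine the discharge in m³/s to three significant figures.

A = (b + z·y)·y = (6.71 + 1.6×1.33)×1.33 = 11.75 m²
P = b + 2y√(1+z²) = 6.71 + 2×1.33×√(1+1.6²) = 11.73 m
R = A/P = 11.75/11.73 = 1.002 m
Q = (1/n)·A·R^(2/3)·S^(1/2) = (1/0.035) × 11.75 × 1.002^(2/3) × 0.0015^(1/2) = 13.03 m³/s

13.0 m³/s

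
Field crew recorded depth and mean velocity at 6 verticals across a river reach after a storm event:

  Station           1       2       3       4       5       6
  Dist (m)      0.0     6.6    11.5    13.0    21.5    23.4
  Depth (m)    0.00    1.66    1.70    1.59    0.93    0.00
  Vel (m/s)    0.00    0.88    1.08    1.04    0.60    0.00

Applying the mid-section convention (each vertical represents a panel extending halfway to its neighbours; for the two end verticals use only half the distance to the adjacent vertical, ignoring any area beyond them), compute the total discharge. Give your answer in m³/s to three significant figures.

w_2 = (11.5 − 0.0)/2 = 5.75 m; q_2 = 0.88 × 1.66 × 5.75 = 8.400 m³/s
w_3 = (13.0 − 6.6)/2 = 3.2 m; q_3 = 1.08 × 1.70 × 3.2 = 5.875 m³/s
w_4 = (21.5 − 11.5)/2 = 5 m; q_4 = 1.04 × 1.59 × 5 = 8.268 m³/s
w_5 = (23.4 − 13.0)/2 = 5.2 m; q_5 = 0.60 × 0.93 × 5.2 = 2.902 m³/s
Stations 1, 6 contribute zero (depth or velocity is 0).
Q = Σ qᵢ = 25.44 m³/s

25.4 m³/s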